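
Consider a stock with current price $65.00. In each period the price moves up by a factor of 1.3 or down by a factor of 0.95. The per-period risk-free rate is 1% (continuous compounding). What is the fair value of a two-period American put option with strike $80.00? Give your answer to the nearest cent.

Risk-neutral probability p = (e^0.01 − 0.95)/(1.3 − 0.95) = 0.0601/0.3500 = 0.1716
Terminal stock prices: S_uu = 109.9, S_ud = 80.27, S_dd = 58.66
Terminal payoffs (K − S): max(-29.85, 0) = 0, max(-0.275, 0) = 0, max(21.34, 0) = 21.34
Node u (S = 84.5): continuation = e^(−0.01)·[0.1716·0.0000 + 0.8284·0.0000] = 0.0000; exercise value = 0.0000 ≤ continuation, so V_u = 0.0000
Node d (S = 61.75): continuation = e^(−0.01)·[0.1716·0.0000 + 0.8284·21.3375] = 17.5007; exercise value = 18.2500 > continuation, so V_d = 18.2500 (exercise)
Node 0 (S = 65): continuation = e^(−0.01)·[0.1716·0.0000 + 0.8284·18.2500] = 14.9684; exercise value = 15.0000 > continuation, so V_0 = 15.0000 (exercise)

$15.00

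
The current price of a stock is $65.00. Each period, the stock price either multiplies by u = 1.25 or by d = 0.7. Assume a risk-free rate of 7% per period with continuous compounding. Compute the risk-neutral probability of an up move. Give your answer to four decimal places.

p = 0.6773

Risk-neutral probability p = (e^0.07 − 0.7)/(1.25 − 0.7) = 0.3725/0.5500 = 0.6773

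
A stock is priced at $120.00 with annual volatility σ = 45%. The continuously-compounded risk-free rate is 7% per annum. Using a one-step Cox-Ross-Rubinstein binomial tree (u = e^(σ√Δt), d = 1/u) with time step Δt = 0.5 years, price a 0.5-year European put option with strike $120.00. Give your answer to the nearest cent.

$16.54

CRR parameters: u = e^(σ√Δt) = e^(0.45·√0.5) = 1.3746, d = 1/u = 0.7275
Per-period rate: rΔt = 0.07·0.5 = 0.035, so R = e^0.035 = 1.0356
Risk-neutral probability p = (e^0.035 − 0.7275)/(1.3746 − 0.7275) = 0.3082/0.6472 = 0.4762
Terminal stock prices: S_u = 165, S_d = 87.3
Terminal payoffs (K − S): max(-44.96, 0) = 0, max(32.7, 0) = 32.7
Node 0 (S = 120): V_0 = e^(−0.035)·[0.4762·0.0000 + 0.5238·32.7050] = 16.5431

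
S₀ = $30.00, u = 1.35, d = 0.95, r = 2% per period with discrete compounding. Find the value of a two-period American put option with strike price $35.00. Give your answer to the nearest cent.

Risk-neutral probability p = (1 + 0.02 − 0.95)/(1.35 − 0.95) = 0.0700/0.4000 = 0.1750
Terminal stock prices: S_uu = 54.68, S_ud = 38.48, S_dd = 27.07
Terminal payoffs (K − S): max(-19.68, 0) = 0, max(-3.475, 0) = 0, max(7.925, 0) = 7.925
Node u (S = 40.5): continuation = 1/1.02·[0.1750·0.0000 + 0.8250·0.0000] = 0.0000; exercise value = 0.0000 ≤ continuation, so V_u = 0.0000
Node d (S = 28.5): continuation = 1/1.02·[0.1750·0.0000 + 0.8250·7.9250] = 6.4099; exercise value = 6.5000 > continuation, so V_d = 6.5000 (exercise)
Node 0 (S = 30): continuation = 1/1.02·[0.1750·0.0000 + 0.8250·6.5000] = 5.2574; exercise value = 5.0000 ≤ continuation, so V_0 = 5.2574

$5.26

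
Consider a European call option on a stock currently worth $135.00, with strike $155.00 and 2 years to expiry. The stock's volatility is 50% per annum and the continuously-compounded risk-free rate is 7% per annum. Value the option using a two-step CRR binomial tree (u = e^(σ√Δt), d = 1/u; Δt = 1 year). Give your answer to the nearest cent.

$36.84

CRR parameters: u = e^(σ√Δt) = e^(0.5·√1) = 1.6487, d = 1/u = 0.6065
Per-period rate: rΔt = 0.07·1 = 0.07, so R = e^0.07 = 1.0725
Risk-neutral probability p = (e^0.07 − 0.6065)/(1.6487 − 0.6065) = 0.4660/1.0422 = 0.4471
Terminal stock prices: S_uu = 367, S_ud = 135, S_dd = 49.66
Terminal payoffs (S − K): max(212, 0) = 212, max(-20, 0) = 0, max(-105.3, 0) = 0
Node u (S = 222.6): V_u = e^(−0.07)·[0.4471·211.9680 + 0.5529·0.0000] = 88.3665
Node d (S = 81.88): V_d = e^(−0.07)·[0.4471·0.0000 + 0.5529·0.0000] = 0.0000
Node 0 (S = 135): V_0 = e^(−0.07)·[0.4471·88.3665 + 0.5529·0.0000] = 36.8387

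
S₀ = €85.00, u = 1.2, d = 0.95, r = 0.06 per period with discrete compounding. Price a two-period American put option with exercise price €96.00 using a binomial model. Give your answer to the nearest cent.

€11.00

Risk-neutral probability p = (1 + 0.06 − 0.95)/(1.2 − 0.95) = 0.1100/0.2500 = 0.4400
Terminal stock prices: S_uu = 122.4, S_ud = 96.9, S_dd = 76.71
Terminal payoffs (K − S): max(-26.4, 0) = 0, max(-0.9, 0) = 0, max(19.29, 0) = 19.29
Node u (S = 102): continuation = 1/1.06·[0.4400·0.0000 + 0.5600·0.0000] = 0.0000; exercise value = 0.0000 ≤ continuation, so V_u = 0.0000
Node d (S = 80.75): continuation = 1/1.06·[0.4400·0.0000 + 0.5600·19.2875] = 10.1896; exercise value = 15.2500 > continuation, so V_d = 15.2500 (exercise)
Node 0 (S = 85): continuation = 1/1.06·[0.4400·0.0000 + 0.5600·15.2500] = 8.0566; exercise value = 11.0000 > continuation, so V_0 = 11.0000 (exercise)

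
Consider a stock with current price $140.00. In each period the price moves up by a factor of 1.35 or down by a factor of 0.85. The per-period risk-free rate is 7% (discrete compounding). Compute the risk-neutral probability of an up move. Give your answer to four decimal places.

Risk-neutral probability p = (1 + 0.07 − 0.85)/(1.35 − 0.85) = 0.2200/0.5000 = 0.4400

p = 0.4400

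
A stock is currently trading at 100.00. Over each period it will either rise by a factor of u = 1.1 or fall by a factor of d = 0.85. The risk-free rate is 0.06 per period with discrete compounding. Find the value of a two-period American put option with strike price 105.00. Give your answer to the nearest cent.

5.00

Risk-neutral probability p = (1 + 0.06 − 0.85)/(1.1 − 0.85) = 0.2100/0.2500 = 0.8400
Terminal stock prices: S_uu = 121, S_ud = 93.5, S_dd = 72.25
Terminal payoffs (K − S): max(-16, 0) = 0, max(11.5, 0) = 11.5, max(32.75, 0) = 32.75
Node u (S = 110): continuation = 1/1.06·[0.8400·0.0000 + 0.1600·11.5000] = 1.7358; exercise value = 0.0000 ≤ continuation, so V_u = 1.7358
Node d (S = 85): continuation = 1/1.06·[0.8400·11.5000 + 0.1600·32.7500] = 14.0566; exercise value = 20.0000 > continuation, so V_d = 20.0000 (exercise)
Node 0 (S = 100): continuation = 1/1.06·[0.8400·1.7358 + 0.1600·20.0000] = 4.3944; exercise value = 5.0000 > continuation, so V_0 = 5.0000 (exercise)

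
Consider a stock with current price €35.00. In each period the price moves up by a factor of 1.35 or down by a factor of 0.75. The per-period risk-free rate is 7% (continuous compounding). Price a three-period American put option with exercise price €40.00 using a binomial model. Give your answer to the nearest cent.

€7.18

Risk-neutral probability p = (e^0.07 − 0.75)/(1.35 − 0.75) = 0.3225/0.6000 = 0.5375
Terminal stock prices: S_uuu = 86.11, S_uud = 47.84, S_udd = 26.58, S_ddd = 14.77
Terminal payoffs (K − S): max(-46.11, 0) = 0, max(-7.841, 0) = 0, max(13.42, 0) = 13.42, max(25.23, 0) = 25.23
Node uu (S = 63.79): continuation = e^(−0.07)·[0.5375·0.0000 + 0.4625·0.0000] = 0.0000; exercise value = 0.0000 ≤ continuation, so V_uu = 0.0000
Node ud (S = 35.44): continuation = e^(−0.07)·[0.5375·0.0000 + 0.4625·13.4219] = 5.7878; exercise value = 4.5625 ≤ continuation, so V_ud = 5.7878
Node dd (S = 19.69): continuation = e^(−0.07)·[0.5375·13.4219 + 0.4625·25.2344] = 17.6083; exercise value = 20.3125 > continuation, so V_dd = 20.3125 (exercise)
Node u (S = 47.25): continuation = e^(−0.07)·[0.5375·0.0000 + 0.4625·5.7878] = 2.4958; exercise value = 0.0000 ≤ continuation, so V_u = 2.4958
Node d (S = 26.25): continuation = e^(−0.07)·[0.5375·5.7878 + 0.4625·20.3125] = 11.6598; exercise value = 13.7500 > continuation, so V_d = 13.7500 (exercise)
Node 0 (S = 35): continuation = e^(−0.07)·[0.5375·2.4958 + 0.4625·13.7500] = 7.1801; exercise value = 5.0000 ≤ continuation, so V_0 = 7.1801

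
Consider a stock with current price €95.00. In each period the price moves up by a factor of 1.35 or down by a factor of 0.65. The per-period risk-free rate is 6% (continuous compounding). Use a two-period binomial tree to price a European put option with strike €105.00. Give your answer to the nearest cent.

€19.04

Risk-neutral probability p = (e^0.06 − 0.65)/(1.35 − 0.65) = 0.4118/0.7000 = 0.5883
Terminal stock prices: S_uu = 173.1, S_ud = 83.36, S_dd = 40.14
Terminal payoffs (K − S): max(-68.14, 0) = 0, max(21.64, 0) = 21.64, max(64.86, 0) = 64.86
Node u (S = 128.2): V_u = e^(−0.06)·[0.5883·0.0000 + 0.4117·21.6375] = 8.3886
Node d (S = 61.75): V_d = e^(−0.06)·[0.5883·21.6375 + 0.4117·64.8625] = 37.1353
Node 0 (S = 95): V_0 = e^(−0.06)·[0.5883·8.3886 + 0.4117·37.1353] = 19.0449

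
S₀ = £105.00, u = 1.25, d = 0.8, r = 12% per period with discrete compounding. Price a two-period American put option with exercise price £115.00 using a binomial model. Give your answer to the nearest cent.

£10.00

Risk-neutral probability p = (1 + 0.12 − 0.8)/(1.25 − 0.8) = 0.3200/0.4500 = 0.7111
Terminal stock prices: S_uu = 164.1, S_ud = 105, S_dd = 67.2
Terminal payoffs (K − S): max(-49.06, 0) = 0, max(10, 0) = 10, max(47.8, 0) = 47.8
Node u (S = 131.2): continuation = 1/1.12·[0.7111·0.0000 + 0.2889·10.0000] = 2.5794; exercise value = 0.0000 ≤ continuation, so V_u = 2.5794
Node d (S = 84): continuation = 1/1.12·[0.7111·10.0000 + 0.2889·47.8000] = 18.6786; exercise value = 31.0000 > continuation, so V_d = 31.0000 (exercise)
Node 0 (S = 105): continuation = 1/1.12·[0.7111·2.5794 + 0.2889·31.0000] = 9.6337; exercise value = 10.0000 > continuation, so V_0 = 10.0000 (exercise)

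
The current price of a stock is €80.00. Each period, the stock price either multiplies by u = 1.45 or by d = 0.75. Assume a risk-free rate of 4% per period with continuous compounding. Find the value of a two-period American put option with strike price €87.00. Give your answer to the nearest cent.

Risk-neutral probability p = (e^0.04 − 0.75)/(1.45 − 0.75) = 0.2908/0.7000 = 0.4154
Terminal stock prices: S_uu = 168.2, S_ud = 87, S_dd = 45
Terminal payoffs (K − S): max(-81.2, 0) = 0, max(0, 0) = 0, max(42, 0) = 42
Node u (S = 116): continuation = e^(−0.04)·[0.4154·0.0000 + 0.5846·0.0000] = 0.0000; exercise value = 0.0000 ≤ continuation, so V_u = 0.0000
Node d (S = 60): continuation = e^(−0.04)·[0.4154·0.0000 + 0.5846·42.0000] = 23.5887; exercise value = 27.0000 > continuation, so V_d = 27.0000 (exercise)
Node 0 (S = 80): continuation = e^(−0.04)·[0.4154·0.0000 + 0.5846·27.0000] = 15.1642; exercise value = 7.0000 ≤ continuation, so V_0 = 15.1642

€15.16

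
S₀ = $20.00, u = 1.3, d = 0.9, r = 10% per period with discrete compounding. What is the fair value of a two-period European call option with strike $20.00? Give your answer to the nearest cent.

$4.26

Risk-neutral probability p = (1 + 0.1 − 0.9)/(1.3 − 0.9) = 0.2000/0.4000 = 0.5000
Terminal stock prices: S_uu = 33.8, S_ud = 23.4, S_dd = 16.2
Terminal payoffs (S − K): max(13.8, 0) = 13.8, max(3.4, 0) = 3.4, max(-3.8, 0) = 0
Node u (S = 26): V_u = 1/1.1·[0.5000·13.8000 + 0.5000·3.4000] = 7.8182
Node d (S = 18): V_d = 1/1.1·[0.5000·3.4000 + 0.5000·0.0000] = 1.5455
Node 0 (S = 20): V_0 = 1/1.1·[0.5000·7.8182 + 0.5000·1.5455] = 4.2562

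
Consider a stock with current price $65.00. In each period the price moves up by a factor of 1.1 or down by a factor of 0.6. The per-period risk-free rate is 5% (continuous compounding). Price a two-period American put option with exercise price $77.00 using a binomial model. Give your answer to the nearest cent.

$12.00

Risk-neutral probability p = (e^0.05 − 0.6)/(1.1 − 0.6) = 0.4513/0.5000 = 0.9025
Terminal stock prices: S_uu = 78.65, S_ud = 42.9, S_dd = 23.4
Terminal payoffs (K − S): max(-1.65, 0) = 0, max(34.1, 0) = 34.1, max(53.6, 0) = 53.6
Node u (S = 71.5): continuation = e^(−0.05)·[0.9025·0.0000 + 0.0975·34.1000] = 3.1612; exercise value = 5.5000 > continuation, so V_u = 5.5000 (exercise)
Node d (S = 39): continuation = e^(−0.05)·[0.9025·34.1000 + 0.0975·53.6000] = 34.2447; exercise value = 38.0000 > continuation, so V_d = 38.0000 (exercise)
Node 0 (S = 65): continuation = e^(−0.05)·[0.9025·5.5000 + 0.0975·38.0000] = 8.2447; exercise value = 12.0000 > continuation, so V_0 = 12.0000 (exercise)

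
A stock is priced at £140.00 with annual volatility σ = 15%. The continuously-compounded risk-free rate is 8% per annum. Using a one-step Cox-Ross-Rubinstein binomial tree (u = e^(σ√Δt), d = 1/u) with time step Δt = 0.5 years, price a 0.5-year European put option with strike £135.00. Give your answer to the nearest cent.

£2.92

CRR parameters: u = e^(σ√Δt) = e^(0.15·√0.5) = 1.1119, d = 1/u = 0.8994
Per-period rate: rΔt = 0.08·0.5 = 0.04, so R = e^0.04 = 1.0408
Risk-neutral probability p = (e^0.04 − 0.8994)/(1.1119 − 0.8994) = 0.1414/0.2125 = 0.6655
Terminal stock prices: S_u = 155.7, S_d = 125.9
Terminal payoffs (K − S): max(-20.67, 0) = 0, max(9.089, 0) = 9.089
Node 0 (S = 140): V_0 = e^(−0.04)·[0.6655·0.0000 + 0.3345·9.0889] = 2.9207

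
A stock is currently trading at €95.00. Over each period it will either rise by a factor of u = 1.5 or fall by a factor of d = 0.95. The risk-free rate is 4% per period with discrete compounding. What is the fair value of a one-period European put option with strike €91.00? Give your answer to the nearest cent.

€0.60

Risk-neutral probability p = (1 + 0.04 − 0.95)/(1.5 − 0.95) = 0.0900/0.5500 = 0.1636
Terminal stock prices: S_u = 142.5, S_d = 90.25
Terminal payoffs (K − S): max(-51.5, 0) = 0, max(0.75, 0) = 0.75
Node 0 (S = 95): V_0 = 1/1.04·[0.1636·0.0000 + 0.8364·0.7500] = 0.6031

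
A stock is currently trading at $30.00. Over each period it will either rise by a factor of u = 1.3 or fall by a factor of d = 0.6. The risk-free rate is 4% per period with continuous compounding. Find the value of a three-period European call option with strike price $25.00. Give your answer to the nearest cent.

$11.18

Risk-neutral probability p = (e^0.04 − 0.6)/(1.3 − 0.6) = 0.4408/0.7000 = 0.6297
Terminal stock prices: S_uuu = 65.91, S_uud = 30.42, S_udd = 14.04, S_ddd = 6.48
Terminal payoffs (S − K): max(40.91, 0) = 40.91, max(5.42, 0) = 5.42, max(-10.96, 0) = 0, max(-18.52, 0) = 0
Node uu (S = 50.7): V_uu = e^(−0.04)·[0.6297·40.9100 + 0.3703·5.4200] = 26.6803
Node ud (S = 23.4): V_ud = e^(−0.04)·[0.6297·5.4200 + 0.3703·0.0000] = 3.2793
Node dd (S = 10.8): V_dd = e^(−0.04)·[0.6297·0.0000 + 0.3703·0.0000] = 0.0000
Node u (S = 39): V_u = e^(−0.04)·[0.6297·26.6803 + 0.3703·3.2793] = 17.3092
Node d (S = 18): V_d = e^(−0.04)·[0.6297·3.2793 + 0.3703·0.0000] = 1.9841
Node 0 (S = 30): V_0 = e^(−0.04)·[0.6297·17.3092 + 0.3703·1.9841] = 11.1786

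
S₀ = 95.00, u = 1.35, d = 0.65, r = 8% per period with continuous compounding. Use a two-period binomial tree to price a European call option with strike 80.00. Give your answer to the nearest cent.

31.76

Risk-neutral probability p = (e^0.08 − 0.65)/(1.35 − 0.65) = 0.4333/0.7000 = 0.6190
Terminal stock prices: S_uu = 173.1, S_ud = 83.36, S_dd = 40.14
Terminal payoffs (S − K): max(93.14, 0) = 93.14, max(3.362, 0) = 3.362, max(-39.86, 0) = 0
Node u (S = 128.2): V_u = e^(−0.08)·[0.6190·93.1375 + 0.3810·3.3625] = 54.4007
Node d (S = 61.75): V_d = e^(−0.08)·[0.6190·3.3625 + 0.3810·0.0000] = 1.9213
Node 0 (S = 95): V_0 = e^(−0.08)·[0.6190·54.4007 + 0.3810·1.9213] = 31.7599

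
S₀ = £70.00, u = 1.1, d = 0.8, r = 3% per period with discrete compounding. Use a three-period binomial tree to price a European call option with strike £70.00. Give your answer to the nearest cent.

Risk-neutral probability p = (1 + 0.03 − 0.8)/(1.1 − 0.8) = 0.2300/0.3000 = 0.7667
Terminal stock prices: S_uuu = 93.17, S_uud = 67.76, S_udd = 49.28, S_ddd = 35.84
Terminal payoffs (S − K): max(23.17, 0) = 23.17, max(-2.24, 0) = 0, max(-20.72, 0) = 0, max(-34.16, 0) = 0
Node uu (S = 84.7): V_uu = 1/1.03·[0.7667·23.1700 + 0.2333·0.0000] = 17.2463
Node ud (S = 61.6): V_ud = 1/1.03·[0.7667·0.0000 + 0.2333·0.0000] = 0.0000
Node dd (S = 44.8): V_dd = 1/1.03·[0.7667·0.0000 + 0.2333·0.0000] = 0.0000
Node u (S = 77): V_u = 1/1.03·[0.7667·17.2463 + 0.2333·0.0000] = 12.8370
Node d (S = 56): V_d = 1/1.03·[0.7667·0.0000 + 0.2333·0.0000] = 0.0000
Node 0 (S = 70): V_0 = 1/1.03·[0.7667·12.8370 + 0.2333·0.0000] = 9.5551

£9.56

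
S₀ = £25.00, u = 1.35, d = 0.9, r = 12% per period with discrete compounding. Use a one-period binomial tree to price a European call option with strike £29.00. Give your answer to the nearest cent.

£2.07

Risk-neutral probability p = (1 + 0.12 − 0.9)/(1.35 − 0.9) = 0.2200/0.4500 = 0.4889
Terminal stock prices: S_u = 33.75, S_d = 22.5
Terminal payoffs (S − K): max(4.75, 0) = 4.75, max(-6.5, 0) = 0
Node 0 (S = 25): V_0 = 1/1.12·[0.4889·4.7500 + 0.5111·0.0000] = 2.0734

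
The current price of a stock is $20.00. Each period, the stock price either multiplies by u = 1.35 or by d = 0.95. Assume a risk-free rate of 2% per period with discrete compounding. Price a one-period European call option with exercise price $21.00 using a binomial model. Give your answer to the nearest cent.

$1.03

Risk-neutral probability p = (1 + 0.02 − 0.95)/(1.35 − 0.95) = 0.0700/0.4000 = 0.1750
Terminal stock prices: S_u = 27, S_d = 19
Terminal payoffs (S − K): max(6, 0) = 6, max(-2, 0) = 0
Node 0 (S = 20): V_0 = 1/1.02·[0.1750·6.0000 + 0.8250·0.0000] = 1.0294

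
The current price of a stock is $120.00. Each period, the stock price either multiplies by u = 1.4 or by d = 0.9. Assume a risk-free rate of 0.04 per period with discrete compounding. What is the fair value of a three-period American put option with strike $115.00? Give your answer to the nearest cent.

$9.13

Risk-neutral probability p = (1 + 0.04 − 0.9)/(1.4 − 0.9) = 0.1400/0.5000 = 0.2800
Terminal stock prices: S_uuu = 329.3, S_uud = 211.7, S_udd = 136.1, S_ddd = 87.48
Terminal payoffs (K − S): max(-214.3, 0) = 0, max(-96.68, 0) = 0, max(-21.08, 0) = 0, max(27.52, 0) = 27.52
Node uu (S = 235.2): continuation = 1/1.04·[0.2800·0.0000 + 0.7200·0.0000] = 0.0000; exercise value = 0.0000 ≤ continuation, so V_uu = 0.0000
Node ud (S = 151.2): continuation = 1/1.04·[0.2800·0.0000 + 0.7200·0.0000] = 0.0000; exercise value = 0.0000 ≤ continuation, so V_ud = 0.0000
Node dd (S = 97.2): continuation = 1/1.04·[0.2800·0.0000 + 0.7200·27.5200] = 19.0523; exercise value = 17.8000 ≤ continuation, so V_dd = 19.0523
Node u (S = 168): continuation = 1/1.04·[0.2800·0.0000 + 0.7200·0.0000] = 0.0000; exercise value = 0.0000 ≤ continuation, so V_u = 0.0000
Node d (S = 108): continuation = 1/1.04·[0.2800·0.0000 + 0.7200·19.0523] = 13.1901; exercise value = 7.0000 ≤ continuation, so V_d = 13.1901
Node 0 (S = 120): continuation = 1/1.04·[0.2800·0.0000 + 0.7200·13.1901] = 9.1316; exercise value = 0.0000 ≤ continuation, so V_0 = 9.1316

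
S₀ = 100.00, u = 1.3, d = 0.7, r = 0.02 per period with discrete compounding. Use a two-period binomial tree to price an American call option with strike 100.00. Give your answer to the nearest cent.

18.86

Risk-neutral probability p = (1 + 0.02 − 0.7)/(1.3 − 0.7) = 0.3200/0.6000 = 0.5333
Terminal stock prices: S_uu = 169, S_ud = 91, S_dd = 49
Terminal payoffs (S − K): max(69, 0) = 69, max(-9, 0) = 0, max(-51, 0) = 0
Node u (S = 130): continuation = 1/1.02·[0.5333·69.0000 + 0.4667·0.0000] = 36.0784; exercise value = 30.0000 ≤ continuation, so V_u = 36.0784
Node d (S = 70): continuation = 1/1.02·[0.5333·0.0000 + 0.4667·0.0000] = 0.0000; exercise value = 0.0000 ≤ continuation, so V_d = 0.0000
Node 0 (S = 100): continuation = 1/1.02·[0.5333·36.0784 + 0.4667·0.0000] = 18.8645; exercise value = 0.0000 ≤ continuation, so V_0 = 18.8645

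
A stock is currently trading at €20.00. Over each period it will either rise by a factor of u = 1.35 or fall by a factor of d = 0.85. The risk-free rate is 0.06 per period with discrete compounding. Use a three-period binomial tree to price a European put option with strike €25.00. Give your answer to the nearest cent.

€4.04

Risk-neutral probability p = (1 + 0.06 − 0.85)/(1.35 − 0.85) = 0.2100/0.5000 = 0.4200
Terminal stock prices: S_uuu = 49.21, S_uud = 30.98, S_udd = 19.51, S_ddd = 12.28
Terminal payoffs (K − S): max(-24.21, 0) = 0, max(-5.983, 0) = 0, max(5.493, 0) = 5.493, max(12.72, 0) = 12.72
Node uu (S = 36.45): V_uu = 1/1.06·[0.4200·0.0000 + 0.5800·0.0000] = 0.0000
Node ud (S = 22.95): V_ud = 1/1.06·[0.4200·0.0000 + 0.5800·5.4925] = 3.0053
Node dd (S = 14.45): V_dd = 1/1.06·[0.4200·5.4925 + 0.5800·12.7175] = 9.1349
Node u (S = 27): V_u = 1/1.06·[0.4200·0.0000 + 0.5800·3.0053] = 1.6444
Node d (S = 17): V_d = 1/1.06·[0.4200·3.0053 + 0.5800·9.1349] = 6.1891
Node 0 (S = 20): V_0 = 1/1.06·[0.4200·1.6444 + 0.5800·6.1891] = 4.0381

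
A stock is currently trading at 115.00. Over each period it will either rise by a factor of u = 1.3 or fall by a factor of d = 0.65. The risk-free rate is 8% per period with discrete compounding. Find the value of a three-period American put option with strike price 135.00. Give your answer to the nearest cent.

Risk-neutral probability p = (1 + 0.08 − 0.65)/(1.3 − 0.65) = 0.4300/0.6500 = 0.6615
Terminal stock prices: S_uuu = 252.7, S_uud = 126.3, S_udd = 63.16, S_ddd = 31.58
Terminal payoffs (K − S): max(-117.7, 0) = 0, max(8.672, 0) = 8.672, max(71.84, 0) = 71.84, max(103.4, 0) = 103.4
Node uu (S = 194.4): continuation = 1/1.08·[0.6615·0.0000 + 0.3385·8.6725] = 2.7179; exercise value = 0.0000 ≤ continuation, so V_uu = 2.7179
Node ud (S = 97.17): continuation = 1/1.08·[0.6615·8.6725 + 0.3385·71.8362] = 27.8250; exercise value = 37.8250 > continuation, so V_ud = 37.8250 (exercise)
Node dd (S = 48.59): continuation = 1/1.08·[0.6615·71.8362 + 0.3385·103.4181] = 76.4125; exercise value = 86.4125 > continuation, so V_dd = 86.4125 (exercise)
Node u (S = 149.5): continuation = 1/1.08·[0.6615·2.7179 + 0.3385·37.8250] = 13.5188; exercise value = 0.0000 ≤ continuation, so V_u = 13.5188
Node d (S = 74.75): continuation = 1/1.08·[0.6615·37.8250 + 0.3385·86.4125] = 50.2500; exercise value = 60.2500 > continuation, so V_d = 60.2500 (exercise)
Node 0 (S = 115): continuation = 1/1.08·[0.6615·13.5188 + 0.3385·60.2500] = 27.1625; exercise value = 20.0000 ≤ continuation, so V_0 = 27.1625

27.16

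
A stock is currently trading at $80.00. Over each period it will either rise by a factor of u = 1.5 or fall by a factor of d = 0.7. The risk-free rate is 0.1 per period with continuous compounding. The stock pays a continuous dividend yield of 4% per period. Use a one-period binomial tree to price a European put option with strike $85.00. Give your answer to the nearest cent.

Per-period risk-free factor R = e^0.1 = 1.1052; dividend-adjusted growth = e^(0.1−0.04) = 1.0618.
Risk-neutral probability p = (1.0618 − 0.7)/(1.5 − 0.7) = 0.3618/0.8000 = 0.4523
Terminal stock prices: S_u = 120, S_d = 56
Terminal payoffs (K − S): max(-35, 0) = 0, max(29, 0) = 29
Node 0 (S = 80): V_0 = e^(−0.1)·[0.4523·0.0000 + 0.5477·29.0000] = 14.3719

$14.37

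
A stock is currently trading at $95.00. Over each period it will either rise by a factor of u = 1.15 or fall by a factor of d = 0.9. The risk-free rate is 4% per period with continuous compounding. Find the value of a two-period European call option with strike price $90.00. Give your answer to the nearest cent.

$14.22

Risk-neutral probability p = (e^0.04 − 0.9)/(1.15 − 0.9) = 0.1408/0.2500 = 0.5632
Terminal stock prices: S_uu = 125.6, S_ud = 98.32, S_dd = 76.95
Terminal payoffs (S − K): max(35.64, 0) = 35.64, max(8.325, 0) = 8.325, max(-13.05, 0) = 0
Node u (S = 109.2): V_u = e^(−0.04)·[0.5632·35.6375 + 0.4368·8.3250] = 22.7790
Node d (S = 85.5): V_d = e^(−0.04)·[0.5632·8.3250 + 0.4368·0.0000] = 4.5051
Node 0 (S = 95): V_0 = e^(−0.04)·[0.5632·22.7790 + 0.4368·4.5051] = 14.2175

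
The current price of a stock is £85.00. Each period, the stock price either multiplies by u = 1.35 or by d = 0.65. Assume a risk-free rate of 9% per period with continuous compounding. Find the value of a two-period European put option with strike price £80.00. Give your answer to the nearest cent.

Risk-neutral probability p = (e^0.09 − 0.65)/(1.35 − 0.65) = 0.4442/0.7000 = 0.6345
Terminal stock prices: S_uu = 154.9, S_ud = 74.59, S_dd = 35.91
Terminal payoffs (K − S): max(-74.91, 0) = 0, max(5.412, 0) = 5.412, max(44.09, 0) = 44.09
Node u (S = 114.8): V_u = e^(−0.09)·[0.6345·0.0000 + 0.3655·5.4125] = 1.8078
Node d (S = 55.25): V_d = e^(−0.09)·[0.6345·5.4125 + 0.3655·44.0875] = 17.8645
Node 0 (S = 85): V_0 = e^(−0.09)·[0.6345·1.8078 + 0.3655·17.8645] = 7.0153

£7.02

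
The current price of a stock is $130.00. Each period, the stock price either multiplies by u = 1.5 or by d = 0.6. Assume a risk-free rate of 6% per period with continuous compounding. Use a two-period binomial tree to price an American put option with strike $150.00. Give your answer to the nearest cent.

$40.32

Risk-neutral probability p = (e^0.06 − 0.6)/(1.5 − 0.6) = 0.4618/0.9000 = 0.5132
Terminal stock prices: S_uu = 292.5, S_ud = 117, S_dd = 46.8
Terminal payoffs (K − S): max(-142.5, 0) = 0, max(33, 0) = 33, max(103.2, 0) = 103.2
Node u (S = 195): continuation = e^(−0.06)·[0.5132·0.0000 + 0.4868·33.0000] = 15.1304; exercise value = 0.0000 ≤ continuation, so V_u = 15.1304
Node d (S = 78): continuation = e^(−0.06)·[0.5132·33.0000 + 0.4868·103.2000] = 63.2647; exercise value = 72.0000 > continuation, so V_d = 72.0000 (exercise)
Node 0 (S = 130): continuation = e^(−0.06)·[0.5132·15.1304 + 0.4868·72.0000] = 40.3238; exercise value = 20.0000 ≤ continuation, so V_0 = 40.3238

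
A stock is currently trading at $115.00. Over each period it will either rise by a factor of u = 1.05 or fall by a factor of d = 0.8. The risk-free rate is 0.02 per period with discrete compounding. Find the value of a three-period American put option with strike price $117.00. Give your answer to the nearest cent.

$6.38

Risk-neutral probability p = (1 + 0.02 − 0.8)/(1.05 − 0.8) = 0.2200/0.2500 = 0.8800
Terminal stock prices: S_uuu = 133.1, S_uud = 101.4, S_udd = 77.28, S_ddd = 58.88
Terminal payoffs (K − S): max(-16.13, 0) = 0, max(15.57, 0) = 15.57, max(39.72, 0) = 39.72, max(58.12, 0) = 58.12
Node uu (S = 126.8): continuation = 1/1.02·[0.8800·0.0000 + 0.1200·15.5700] = 1.8318; exercise value = 0.0000 ≤ continuation, so V_uu = 1.8318
Node ud (S = 96.6): continuation = 1/1.02·[0.8800·15.5700 + 0.1200·39.7200] = 18.1059; exercise value = 20.4000 > continuation, so V_ud = 20.4000 (exercise)
Node dd (S = 73.6): continuation = 1/1.02·[0.8800·39.7200 + 0.1200·58.1200] = 41.1059; exercise value = 43.4000 > continuation, so V_dd = 43.4000 (exercise)
Node u (S = 120.8): continuation = 1/1.02·[0.8800·1.8318 + 0.1200·20.4000] = 3.9803; exercise value = 0.0000 ≤ continuation, so V_u = 3.9803
Node d (S = 92): continuation = 1/1.02·[0.8800·20.4000 + 0.1200·43.4000] = 22.7059; exercise value = 25.0000 > continuation, so V_d = 25.0000 (exercise)
Node 0 (S = 115): continuation = 1/1.02·[0.8800·3.9803 + 0.1200·25.0000] = 6.3752; exercise value = 2.0000 ≤ continuation, so V_0 = 6.3752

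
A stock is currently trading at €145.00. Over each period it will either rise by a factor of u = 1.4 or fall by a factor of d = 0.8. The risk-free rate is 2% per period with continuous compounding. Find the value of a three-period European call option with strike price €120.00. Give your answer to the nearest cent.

€42.92

Risk-neutral probability p = (e^0.02 − 0.8)/(1.4 − 0.8) = 0.2202/0.6000 = 0.3670
Terminal stock prices: S_uuu = 397.9, S_uud = 227.4, S_udd = 129.9, S_ddd = 74.24
Terminal payoffs (S − K): max(277.9, 0) = 277.9, max(107.4, 0) = 107.4, max(9.92, 0) = 9.92, max(-45.76, 0) = 0
Node uu (S = 284.2): V_uu = e^(−0.02)·[0.3670·277.8800 + 0.6330·107.3600] = 166.5762
Node ud (S = 162.4): V_ud = e^(−0.02)·[0.3670·107.3600 + 0.6330·9.9200] = 44.7762
Node dd (S = 92.8): V_dd = e^(−0.02)·[0.3670·9.9200 + 0.6330·0.0000] = 3.5686
Node u (S = 203): V_u = e^(−0.02)·[0.3670·166.5762 + 0.6330·44.7762] = 87.7053
Node d (S = 116): V_d = e^(−0.02)·[0.3670·44.7762 + 0.6330·3.5686] = 18.3217
Node 0 (S = 145): V_0 = e^(−0.02)·[0.3670·87.7053 + 0.6330·18.3217] = 42.9186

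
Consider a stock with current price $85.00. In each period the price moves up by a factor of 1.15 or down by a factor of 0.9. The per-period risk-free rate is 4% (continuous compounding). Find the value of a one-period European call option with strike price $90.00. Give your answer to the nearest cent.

$4.19

Risk-neutral probability p = (e^0.04 − 0.9)/(1.15 − 0.9) = 0.1408/0.2500 = 0.5632
Terminal stock prices: S_u = 97.75, S_d = 76.5
Terminal payoffs (S − K): max(7.75, 0) = 7.75, max(-13.5, 0) = 0
Node 0 (S = 85): V_0 = e^(−0.04)·[0.5632·7.7500 + 0.4368·0.0000] = 4.1940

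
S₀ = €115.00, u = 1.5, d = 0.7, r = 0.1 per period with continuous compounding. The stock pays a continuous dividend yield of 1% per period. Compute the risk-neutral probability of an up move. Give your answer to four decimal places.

p = 0.4927

Per-period risk-free factor R = e^0.1 = 1.1052; dividend-adjusted growth = e^(0.1−0.01) = 1.0942.
Risk-neutral probability p = (1.0942 − 0.7)/(1.5 − 0.7) = 0.3942/0.8000 = 0.4927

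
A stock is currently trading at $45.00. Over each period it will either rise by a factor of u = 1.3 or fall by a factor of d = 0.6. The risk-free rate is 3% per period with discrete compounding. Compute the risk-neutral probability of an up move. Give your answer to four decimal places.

Risk-neutral probability p = (1 + 0.03 − 0.6)/(1.3 − 0.6) = 0.4300/0.7000 = 0.6143

p = 0.6143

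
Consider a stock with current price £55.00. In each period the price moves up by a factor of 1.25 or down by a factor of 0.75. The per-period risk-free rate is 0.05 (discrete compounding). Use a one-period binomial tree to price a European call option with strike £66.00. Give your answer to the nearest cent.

Risk-neutral probability p = (1 + 0.05 − 0.75)/(1.25 − 0.75) = 0.3000/0.5000 = 0.6000
Terminal stock prices: S_u = 68.75, S_d = 41.25
Terminal payoffs (S − K): max(2.75, 0) = 2.75, max(-24.75, 0) = 0
Node 0 (S = 55): V_0 = 1/1.05·[0.6000·2.7500 + 0.4000·0.0000] = 1.5714

£1.57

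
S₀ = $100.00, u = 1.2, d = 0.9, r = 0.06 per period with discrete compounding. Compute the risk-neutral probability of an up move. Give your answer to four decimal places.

Risk-neutral probability p = (1 + 0.06 − 0.9)/(1.2 − 0.9) = 0.1600/0.3000 = 0.5333

p = 0.5333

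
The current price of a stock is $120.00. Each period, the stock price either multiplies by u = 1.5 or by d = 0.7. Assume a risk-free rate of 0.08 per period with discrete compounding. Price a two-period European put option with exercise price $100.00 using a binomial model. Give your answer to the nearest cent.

Risk-neutral probability p = (1 + 0.08 − 0.7)/(1.5 − 0.7) = 0.3800/0.8000 = 0.4750
Terminal stock prices: S_uu = 270, S_ud = 126, S_dd = 58.8
Terminal payoffs (K − S): max(-170, 0) = 0, max(-26, 0) = 0, max(41.2, 0) = 41.2
Node u (S = 180): V_u = 1/1.08·[0.4750·0.0000 + 0.5250·0.0000] = 0.0000
Node d (S = 84): V_d = 1/1.08·[0.4750·0.0000 + 0.5250·41.2000] = 20.0278
Node 0 (S = 120): V_0 = 1/1.08·[0.4750·0.0000 + 0.5250·20.0278] = 9.7357

$9.74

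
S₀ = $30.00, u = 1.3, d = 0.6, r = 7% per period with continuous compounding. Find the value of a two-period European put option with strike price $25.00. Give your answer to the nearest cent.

Risk-neutral probability p = (e^0.07 − 0.6)/(1.3 − 0.6) = 0.4725/0.7000 = 0.6750
Terminal stock prices: S_uu = 50.7, S_ud = 23.4, S_dd = 10.8
Terminal payoffs (K − S): max(-25.7, 0) = 0, max(1.6, 0) = 1.6, max(14.2, 0) = 14.2
Node u (S = 39): V_u = e^(−0.07)·[0.6750·0.0000 + 0.3250·1.6000] = 0.4848
Node d (S = 18): V_d = e^(−0.07)·[0.6750·1.6000 + 0.3250·14.2000] = 5.3098
Node 0 (S = 30): V_0 = e^(−0.07)·[0.6750·0.4848 + 0.3250·5.3098] = 1.9141

$1.91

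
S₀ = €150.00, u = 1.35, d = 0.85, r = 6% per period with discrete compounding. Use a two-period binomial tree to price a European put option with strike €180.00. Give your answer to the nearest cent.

Risk-neutral probability p = (1 + 0.06 − 0.85)/(1.35 − 0.85) = 0.2100/0.5000 = 0.4200
Terminal stock prices: S_uu = 273.4, S_ud = 172.1, S_dd = 108.4
Terminal payoffs (K − S): max(-93.38, 0) = 0, max(7.875, 0) = 7.875, max(71.63, 0) = 71.63
Node u (S = 202.5): V_u = 1/1.06·[0.4200·0.0000 + 0.5800·7.8750] = 4.3090
Node d (S = 127.5): V_d = 1/1.06·[0.4200·7.8750 + 0.5800·71.6250] = 42.3113
Node 0 (S = 150): V_0 = 1/1.06·[0.4200·4.3090 + 0.5800·42.3113] = 24.8588

€24.86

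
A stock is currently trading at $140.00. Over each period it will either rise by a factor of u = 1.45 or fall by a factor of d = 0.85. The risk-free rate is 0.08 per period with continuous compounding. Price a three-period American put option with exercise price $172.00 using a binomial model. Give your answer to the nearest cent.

$32.80

Risk-neutral probability p = (e^0.08 − 0.85)/(1.45 − 0.85) = 0.2333/0.6000 = 0.3888
Terminal stock prices: S_uuu = 426.8, S_uud = 250.2, S_udd = 146.7, S_ddd = 85.98
Terminal payoffs (K − S): max(-254.8, 0) = 0, max(-78.2, 0) = 0, max(25.33, 0) = 25.33, max(86.02, 0) = 86.02
Node uu (S = 294.4): continuation = e^(−0.08)·[0.3888·0.0000 + 0.6112·0.0000] = 0.0000; exercise value = 0.0000 ≤ continuation, so V_uu = 0.0000
Node ud (S = 172.5): continuation = e^(−0.08)·[0.3888·0.0000 + 0.6112·25.3325] = 14.2925; exercise value = 0.0000 ≤ continuation, so V_ud = 14.2925
Node dd (S = 101.1): continuation = e^(−0.08)·[0.3888·25.3325 + 0.6112·86.0225] = 57.6260; exercise value = 70.8500 > continuation, so V_dd = 70.8500 (exercise)
Node u (S = 203): continuation = e^(−0.08)·[0.3888·0.0000 + 0.6112·14.2925] = 8.0638; exercise value = 0.0000 ≤ continuation, so V_u = 8.0638
Node d (S = 119): continuation = e^(−0.08)·[0.3888·14.2925 + 0.6112·70.8500] = 45.1033; exercise value = 53.0000 > continuation, so V_d = 53.0000 (exercise)
Node 0 (S = 140): continuation = e^(−0.08)·[0.3888·8.0638 + 0.6112·53.0000] = 32.7967; exercise value = 32.0000 ≤ continuation, so V_0 = 32.7967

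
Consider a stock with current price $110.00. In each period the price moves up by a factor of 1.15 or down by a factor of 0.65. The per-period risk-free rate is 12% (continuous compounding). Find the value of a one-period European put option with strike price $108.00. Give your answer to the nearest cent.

Risk-neutral probability p = (e^0.12 − 0.65)/(1.15 − 0.65) = 0.4775/0.5000 = 0.9550
Terminal stock prices: S_u = 126.5, S_d = 71.5
Terminal payoffs (K − S): max(-18.5, 0) = 0, max(36.5, 0) = 36.5
Node 0 (S = 110): V_0 = e^(−0.12)·[0.9550·0.0000 + 0.0450·36.5000] = 1.4570

$1.46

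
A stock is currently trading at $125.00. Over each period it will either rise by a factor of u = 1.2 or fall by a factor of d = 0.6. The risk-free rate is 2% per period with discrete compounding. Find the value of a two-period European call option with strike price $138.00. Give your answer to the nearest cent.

$19.78

Risk-neutral probability p = (1 + 0.02 − 0.6)/(1.2 − 0.6) = 0.4200/0.6000 = 0.7000
Terminal stock prices: S_uu = 180, S_ud = 90, S_dd = 45
Terminal payoffs (S − K): max(42, 0) = 42, max(-48, 0) = 0, max(-93, 0) = 0
Node u (S = 150): V_u = 1/1.02·[0.7000·42.0000 + 0.3000·0.0000] = 28.8235
Node d (S = 75): V_d = 1/1.02·[0.7000·0.0000 + 0.3000·0.0000] = 0.0000
Node 0 (S = 125): V_0 = 1/1.02·[0.7000·28.8235 + 0.3000·0.0000] = 19.7809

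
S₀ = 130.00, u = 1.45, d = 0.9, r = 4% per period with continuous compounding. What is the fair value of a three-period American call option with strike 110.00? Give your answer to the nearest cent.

Risk-neutral probability p = (e^0.04 − 0.9)/(1.45 − 0.9) = 0.1408/0.5500 = 0.2560
Terminal stock prices: S_uuu = 396.3, S_uud = 246, S_udd = 152.7, S_ddd = 94.77
Terminal payoffs (S − K): max(286.3, 0) = 286.3, max(136, 0) = 136, max(42.69, 0) = 42.69, max(-15.23, 0) = 0
Node uu (S = 273.3): continuation = e^(−0.04)·[0.2560·286.3212 + 0.7440·135.9925] = 167.6382; exercise value = 163.3250 ≤ continuation, so V_uu = 167.6382
Node ud (S = 169.7): continuation = e^(−0.04)·[0.2560·135.9925 + 0.7440·42.6850] = 63.9632; exercise value = 59.6500 ≤ continuation, so V_ud = 63.9632
Node dd (S = 105.3): continuation = e^(−0.04)·[0.2560·42.6850 + 0.7440·0.0000] = 10.4997; exercise value = 0.0000 ≤ continuation, so V_dd = 10.4997
Node u (S = 188.5): continuation = e^(−0.04)·[0.2560·167.6382 + 0.7440·63.9632] = 86.9572; exercise value = 78.5000 ≤ continuation, so V_u = 86.9572
Node d (S = 117): continuation = e^(−0.04)·[0.2560·63.9632 + 0.7440·10.4997] = 23.2390; exercise value = 7.0000 ≤ continuation, so V_d = 23.2390
Node 0 (S = 130): continuation = e^(−0.04)·[0.2560·86.9572 + 0.7440·23.2390] = 38.0012; exercise value = 20.0000 ≤ continuation, so V_0 = 38.0012

38.00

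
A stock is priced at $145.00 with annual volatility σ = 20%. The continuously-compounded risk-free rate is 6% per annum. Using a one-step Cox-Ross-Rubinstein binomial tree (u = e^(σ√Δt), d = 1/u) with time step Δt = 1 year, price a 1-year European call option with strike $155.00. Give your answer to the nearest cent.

CRR parameters: u = e^(σ√Δt) = e^(0.2·√1) = 1.2214, d = 1/u = 0.8187
Per-period rate: rΔt = 0.06·1 = 0.06, so R = e^0.06 = 1.0618
Risk-neutral probability p = (e^0.06 − 0.8187)/(1.2214 − 0.8187) = 0.2431/0.4027 = 0.6037
Terminal stock prices: S_u = 177.1, S_d = 118.7
Terminal payoffs (S − K): max(22.1, 0) = 22.1, max(-36.28, 0) = 0
Node 0 (S = 145): V_0 = e^(−0.06)·[0.6037·22.1034 + 0.3963·0.0000] = 12.5674

$12.57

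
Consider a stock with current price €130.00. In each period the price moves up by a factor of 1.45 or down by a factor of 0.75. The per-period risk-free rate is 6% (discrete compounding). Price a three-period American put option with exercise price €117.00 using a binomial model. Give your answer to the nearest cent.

Risk-neutral probability p = (1 + 0.06 − 0.75)/(1.45 − 0.75) = 0.3100/0.7000 = 0.4429
Terminal stock prices: S_uuu = 396.3, S_uud = 205, S_udd = 106, S_ddd = 54.84
Terminal payoffs (K − S): max(-279.3, 0) = 0, max(-87.99, 0) = 0, max(10.97, 0) = 10.97, max(62.16, 0) = 62.16
Node uu (S = 273.3): continuation = 1/1.06·[0.4429·0.0000 + 0.5571·0.0000] = 0.0000; exercise value = 0.0000 ≤ continuation, so V_uu = 0.0000
Node ud (S = 141.4): continuation = 1/1.06·[0.4429·0.0000 + 0.5571·10.9688] = 5.7652; exercise value = 0.0000 ≤ continuation, so V_ud = 5.7652
Node dd (S = 73.12): continuation = 1/1.06·[0.4429·10.9688 + 0.5571·62.1562] = 37.2524; exercise value = 43.8750 > continuation, so V_dd = 43.8750 (exercise)
Node u (S = 188.5): continuation = 1/1.06·[0.4429·0.0000 + 0.5571·5.7652] = 3.0303; exercise value = 0.0000 ≤ continuation, so V_u = 3.0303
Node d (S = 97.5): continuation = 1/1.06·[0.4429·5.7652 + 0.5571·43.8750] = 25.4696; exercise value = 19.5000 ≤ continuation, so V_d = 25.4696
Node 0 (S = 130): continuation = 1/1.06·[0.4429·3.0303 + 0.5571·25.4696] = 14.6530; exercise value = 0.0000 ≤ continuation, so V_0 = 14.6530

€14.65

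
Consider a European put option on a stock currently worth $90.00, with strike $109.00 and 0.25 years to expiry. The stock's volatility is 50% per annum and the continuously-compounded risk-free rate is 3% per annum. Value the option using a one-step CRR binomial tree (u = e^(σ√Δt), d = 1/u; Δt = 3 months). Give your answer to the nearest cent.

$21.13

CRR parameters: u = e^(σ√Δt) = e^(0.5·√0.25) = 1.2840, d = 1/u = 0.7788
Per-period rate: rΔt = 0.03·0.25 = 0.0075, so R = e^0.0075 = 1.0075
Risk-neutral probability p = (e^0.0075 − 0.7788)/(1.2840 − 0.7788) = 0.2287/0.5052 = 0.4527
Terminal stock prices: S_u = 115.6, S_d = 70.09
Terminal payoffs (K − S): max(-6.562, 0) = 0, max(38.91, 0) = 38.91
Node 0 (S = 90): V_0 = e^(−0.0075)·[0.4527·0.0000 + 0.5473·38.9079] = 21.1343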